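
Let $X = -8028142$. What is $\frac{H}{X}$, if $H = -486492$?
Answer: $\frac{243246}{4014071} \approx 0.060598$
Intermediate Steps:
$\frac{H}{X} = - \frac{486492}{-8028142} = \left(-486492\right) \left(- \frac{1}{8028142}\right) = \frac{243246}{4014071}$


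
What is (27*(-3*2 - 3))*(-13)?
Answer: 3159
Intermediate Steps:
(27*(-3*2 - 3))*(-13) = (27*(-6 - 3))*(-13) = (27*(-9))*(-13) = -243*(-13) = 3159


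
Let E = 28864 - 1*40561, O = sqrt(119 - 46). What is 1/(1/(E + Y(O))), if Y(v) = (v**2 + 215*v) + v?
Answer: -11624 + 216*sqrt(73) ≈ -9778.5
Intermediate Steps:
O = sqrt(73) ≈ 8.5440
E = -11697 (E = 28864 - 40561 = -11697)
Y(v) = v**2 + 216*v
1/(1/(E + Y(O))) = 1/(1/(-11697 + sqrt(73)*(216 + sqrt(73)))) = -11697 + sqrt(73)*(216 + sqrt(73))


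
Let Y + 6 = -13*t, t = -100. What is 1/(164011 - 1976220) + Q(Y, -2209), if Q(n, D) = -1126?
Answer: -2040547335/1812209 ≈ -1126.0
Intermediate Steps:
Y = 1294 (Y = -6 - 13*(-100) = -6 + 1300 = 1294)
1/(164011 - 1976220) + Q(Y, -2209) = 1/(164011 - 1976220) - 1126 = 1/(-1812209) - 1126 = -1/1812209 - 1126 = -2040547335/1812209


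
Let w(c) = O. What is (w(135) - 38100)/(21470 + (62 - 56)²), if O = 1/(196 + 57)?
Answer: -9639299/5441018 ≈ -1.7716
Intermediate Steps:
O = 1/253 ≈ 0.0039526
w(c) = 1/253
(w(135) - 38100)/(21470 + (62 - 56)²) = (1/253 - 38100)/(21470 + (62 - 56)²) = -9639299/(253*(21470 + 6²)) = -9639299/(253*(21470 + 36)) = -9639299/253/21506 = -9639299/253*1/21506 = -9639299/5441018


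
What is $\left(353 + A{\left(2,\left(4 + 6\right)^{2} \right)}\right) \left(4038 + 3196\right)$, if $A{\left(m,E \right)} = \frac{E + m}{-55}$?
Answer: $\frac{139710242}{55} \approx 2.5402 \cdot 10^{6}$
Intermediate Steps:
$A{\left(m,E \right)} = - \frac{E}{55} - \frac{m}{55}$ ($A{\left(m,E \right)} = \left(E + m\right) \left(- \frac{1}{55}\right) = - \frac{E}{55} - \frac{m}{55}$)
$\left(353 + A{\left(2,\left(4 + 6\right)^{2} \right)}\right) \left(4038 + 3196\right) = \left(353 - \left(\frac{2}{55} + \frac{\left(4 + 6\right)^{2}}{55}\right)\right) \left(4038 + 3196\right) = \left(353 - \left(\frac{2}{55} + \frac{10^{2}}{55}\right)\right) 7234 = \left(353 - \frac{102}{55}\right) 7234 = \frac{19313}{55} \cdot 7234 = \frac{139710242}{55}$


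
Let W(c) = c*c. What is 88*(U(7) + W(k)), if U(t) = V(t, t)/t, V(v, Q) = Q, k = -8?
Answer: 5720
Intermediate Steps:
W(c) = c²
U(t) = 1 (U(t) = t/t = 1)
88*(U(7) + W(k)) = 88*(1 + (-8)²) = 88*(1 + 64) = 88*65 = 5720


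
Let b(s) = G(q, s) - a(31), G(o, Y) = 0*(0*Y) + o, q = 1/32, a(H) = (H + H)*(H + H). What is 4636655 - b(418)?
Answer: 148495967/32 ≈ 4.6405e+6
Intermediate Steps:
a(H) = 4*H**2 (a(H) = (2*H)*(2*H) = 4*H**2)
q = 1/32 ≈ 0.031250
G(o, Y) = o (G(o, Y) = 0*0 + o = 0 + o = o)
b(s) = -123007/32 (b(s) = 1/32 - 4*31**2 = 1/32 - 4*961 = 1/32 - 1*3844 = 1/32 - 3844 = -123007/32)
4636655 - b(418) = 4636655 - 1*(-123007/32) = 4636655 + 123007/32 = 148495967/32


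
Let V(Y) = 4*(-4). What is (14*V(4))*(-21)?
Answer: 4704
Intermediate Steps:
V(Y) = -16
(14*V(4))*(-21) = (14*(-16))*(-21) = -224*(-21) = 4704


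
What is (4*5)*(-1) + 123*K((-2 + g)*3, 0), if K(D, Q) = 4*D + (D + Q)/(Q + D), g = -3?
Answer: -7277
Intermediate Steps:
K(D, Q) = 1 + 4*D (K(D, Q) = 4*D + (D + Q)/(D + Q) = 4*D + 1 = 1 + 4*D)
(4*5)*(-1) + 123*K((-2 + g)*3, 0) = (4*5)*(-1) + 123*(1 + 4*((-2 - 3)*3)) = 20*(-1) + 123*(1 + 4*(-5*3)) = -20 + 123*(1 + 4*(-15)) = -20 + 123*(1 - 60) = -20 + 123*(-59) = -20 - 7257 = -7277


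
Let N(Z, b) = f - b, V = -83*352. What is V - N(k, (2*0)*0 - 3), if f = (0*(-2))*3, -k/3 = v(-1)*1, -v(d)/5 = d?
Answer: -29219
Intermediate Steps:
v(d) = -5*d
k = -15 (k = -3*(-5*(-1)) = -15 ≈ -15.000)
V = -29216
f = 0 (f = 0*3 = 0)
N(Z, b) = -b (N(Z, b) = 0 - b = -b)
V - N(k, (2*0)*0 - 3) = -29216 - (-1)*((2*0)*0 - 3) = -29216 - (-1)*(0*0 - 3) = -29216 - (-1)*(0 - 3) = -29216 - (-1)*(-3) = -29216 - 1*3 = -29216 - 3 = -29219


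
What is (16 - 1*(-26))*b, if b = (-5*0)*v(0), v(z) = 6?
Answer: 0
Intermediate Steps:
b = 0 (b = -5*0*6 = 0*6 = 0)
(16 - 1*(-26))*b = (16 - 1*(-26))*0 = (16 + 26)*0 = 42*0 = 0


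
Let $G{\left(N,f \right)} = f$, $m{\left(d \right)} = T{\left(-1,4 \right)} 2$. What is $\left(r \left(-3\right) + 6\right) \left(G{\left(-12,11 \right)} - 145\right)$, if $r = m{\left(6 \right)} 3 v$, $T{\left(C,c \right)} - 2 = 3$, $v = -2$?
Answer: $-24924$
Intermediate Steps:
$T{\left(C,c \right)} = 5$ ($T{\left(C,c \right)} = 2 + 3 = 5$)
$m{\left(d \right)} = 10$ ($m{\left(d \right)} = 5 \cdot 2 = 10$)
$r = -60$ ($r = 10 \cdot 3 \left(-2\right) = 30 \left(-2\right) = -60$)
$\left(r \left(-3\right) + 6\right) \left(G{\left(-12,11 \right)} - 145\right) = \left(\left(-60\right) \left(-3\right) + 6\right) \left(11 - 145\right) = \left(180 + 6\right) \left(-134\right) = 186 \left(-134\right) = -24924$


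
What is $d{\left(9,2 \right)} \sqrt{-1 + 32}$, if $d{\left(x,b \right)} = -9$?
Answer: $- 9 \sqrt{31} \approx -50.11$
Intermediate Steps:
$d{\left(9,2 \right)} \sqrt{-1 + 32} = - 9 \sqrt{-1 + 32} = - 9 \sqrt{31}$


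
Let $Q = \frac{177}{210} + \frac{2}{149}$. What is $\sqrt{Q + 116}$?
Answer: $\frac{\sqrt{12712198730}}{10430} \approx 10.81$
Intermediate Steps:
$Q = \frac{8931}{10430}$ ($Q = 177 \cdot \frac{1}{210} + 2 \cdot \frac{1}{149} = \frac{59}{70} + \frac{2}{149} = \frac{8931}{10430} \approx 0.85628$)
$\sqrt{Q + 116} = \sqrt{\frac{8931}{10430} + 116} = \sqrt{\frac{1218811}{10430}} = \frac{\sqrt{12712198730}}{10430}$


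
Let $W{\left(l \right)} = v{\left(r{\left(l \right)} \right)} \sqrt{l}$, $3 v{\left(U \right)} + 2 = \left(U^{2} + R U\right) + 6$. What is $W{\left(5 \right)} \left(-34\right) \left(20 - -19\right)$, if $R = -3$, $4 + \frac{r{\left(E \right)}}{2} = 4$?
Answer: $- 1768 \sqrt{5} \approx -3953.4$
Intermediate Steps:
$r{\left(E \right)} = 0$ ($r{\left(E \right)} = -8 + 2 \cdot 4 = -8 + 8 = 0$)
$v{\left(U \right)} = \frac{4}{3} - U + \frac{U^{2}}{3}$ ($v{\left(U \right)} = - \frac{2}{3} + \frac{\left(U^{2} - 3 U\right) + 6}{3} = - \frac{2}{3} + \frac{6 + U^{2} - 3 U}{3} = - \frac{2}{3} + \left(2 - U + \frac{U^{2}}{3}\right) = \frac{4}{3} - U + \frac{U^{2}}{3}$)
$W{\left(l \right)} = \frac{4 \sqrt{l}}{3}$ ($W{\left(l \right)} = \left(\frac{4}{3} - 0 + \frac{0^{2}}{3}\right) \sqrt{l} = \left(\frac{4}{3} + 0 + \frac{1}{3} \cdot 0\right) \sqrt{l} = \left(\frac{4}{3} + 0 + 0\right) \sqrt{l} = \frac{4 \sqrt{l}}{3}$)
$W{\left(5 \right)} \left(-34\right) \left(20 - -19\right) = \frac{4 \sqrt{5}}{3} \left(-34\right) \left(20 - -19\right) = - \frac{136 \sqrt{5}}{3} \left(20 + 19\right) = - \frac{136 \sqrt{5}}{3} \cdot 39 = - 1768 \sqrt{5}$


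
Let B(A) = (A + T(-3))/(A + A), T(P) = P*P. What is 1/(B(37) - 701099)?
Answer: -37/25940640 ≈ -1.4263e-6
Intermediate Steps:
T(P) = P²
B(A) = (9 + A)/(2*A) (B(A) = (A + (-3)²)/(A + A) = (A + 9)/((2*A)) = (9 + A)*(1/(2*A)) = (9 + A)/(2*A))
1/(B(37) - 701099) = 1/((½)*(9 + 37)/37 - 701099) = 1/((½)*(1/37)*46 - 701099) = 1/(23/37 - 701099) = 1/(-25940640/37) = -37/25940640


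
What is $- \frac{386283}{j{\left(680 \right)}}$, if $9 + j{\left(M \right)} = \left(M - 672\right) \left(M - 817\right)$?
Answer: $\frac{386283}{1105} \approx 349.58$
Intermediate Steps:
$j{\left(M \right)} = -9 + \left(-817 + M\right) \left(-672 + M\right)$ ($j{\left(M \right)} = -9 + \left(M - 672\right) \left(M - 817\right) = -9 + \left(-672 + M\right) \left(-817 + M\right) = -9 + \left(-817 + M\right) \left(-672 + M\right)$)
$- \frac{386283}{j{\left(680 \right)}} = - \frac{386283}{549015 + 680^{2} - 1012520} = - \frac{386283}{549015 + 462400 - 1012520} = - \frac{386283}{-1105} = \left(-386283\right) \left(- \frac{1}{1105}\right) = \frac{386283}{1105}$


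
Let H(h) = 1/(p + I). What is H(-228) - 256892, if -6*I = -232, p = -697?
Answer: -507361703/1975 ≈ -2.5689e+5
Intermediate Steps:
I = 116/3 (I = -⅙*(-232) = 116/3 ≈ 38.667)
H(h) = -3/1975 (H(h) = 1/(-697 + 116/3) = 1/(-1975/3) = -3/1975)
H(-228) - 256892 = -3/1975 - 256892 = -507361703/1975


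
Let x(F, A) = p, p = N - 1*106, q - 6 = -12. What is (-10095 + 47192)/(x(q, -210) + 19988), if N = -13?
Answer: 37097/19869 ≈ 1.8671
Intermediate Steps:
q = -6 (q = 6 - 12 = -6)
p = -119 (p = -13 - 1*106 = -13 - 106 = -119)
x(F, A) = -119
(-10095 + 47192)/(x(q, -210) + 19988) = (-10095 + 47192)/(-119 + 19988) = 37097/19869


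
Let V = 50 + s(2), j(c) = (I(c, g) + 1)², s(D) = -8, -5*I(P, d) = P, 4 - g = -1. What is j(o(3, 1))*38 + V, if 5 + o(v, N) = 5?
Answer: 80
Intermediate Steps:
g = 5 (g = 4 - 1*(-1) = 4 + 1 = 5)
I(P, d) = -P/5
o(v, N) = 0 (o(v, N) = -5 + 5 = 0)
j(c) = (1 - c/5)² (j(c) = (-c/5 + 1)² = (1 - c/5)²)
V = 42 (V = 50 - 8 = 42)
j(o(3, 1))*38 + V = ((-5 + 0)²/25)*38 + 42 = ((1/25)*(-5)²)*38 + 42 = ((1/25)*25)*38 + 42 = 1*38 + 42 = 38 + 42 = 80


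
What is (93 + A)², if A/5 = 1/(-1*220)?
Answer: 16736281/1936 ≈ 8644.8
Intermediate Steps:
A = -1/44 (A = 5/((-1*220)) = 5/(-220) = 5*(-1/220) = -1/44 ≈ -0.022727)
(93 + A)² = (93 - 1/44)² = (4091/44)² = 16736281/1936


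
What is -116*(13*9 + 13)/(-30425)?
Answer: 3016/6085 ≈ 0.49565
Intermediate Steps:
-116*(13*9 + 13)/(-30425) = -116*(117 + 13)*(-1/30425) = -116*130*(-1/30425) = -15080*(-1/30425) = 3016/6085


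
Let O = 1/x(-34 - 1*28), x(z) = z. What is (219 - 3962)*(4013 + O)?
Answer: -931277115/62 ≈ -1.5021e+7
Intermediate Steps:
O = -1/62 (O = 1/(-34 - 1*28) = 1/(-34 - 28) = 1/(-62) = -1/62 ≈ -0.016129)
(219 - 3962)*(4013 + O) = (219 - 3962)*(4013 - 1/62) = -3743*248805/62 = -931277115/62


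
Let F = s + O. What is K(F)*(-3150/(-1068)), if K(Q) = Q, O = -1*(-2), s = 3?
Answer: 2625/178 ≈ 14.747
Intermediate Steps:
O = 2
F = 5 (F = 3 + 2 = 5)
K(F)*(-3150/(-1068)) = 5*(-3150/(-1068)) = 5*(-3150*(-1/1068)) = 5*(525/178) = 2625/178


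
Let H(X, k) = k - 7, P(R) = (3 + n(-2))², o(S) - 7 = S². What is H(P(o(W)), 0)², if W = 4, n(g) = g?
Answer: 49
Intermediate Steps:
o(S) = 7 + S²
P(R) = 1 (P(R) = (3 - 2)² = 1² = 1)
H(X, k) = -7 + k
H(P(o(W)), 0)² = (-7 + 0)² = (-7)² = 49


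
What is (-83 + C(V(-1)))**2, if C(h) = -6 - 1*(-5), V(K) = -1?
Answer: 7056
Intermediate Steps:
C(h) = -1 (C(h) = -6 + 5 = -1)
(-83 + C(V(-1)))**2 = (-83 - 1)**2 = (-84)**2 = 7056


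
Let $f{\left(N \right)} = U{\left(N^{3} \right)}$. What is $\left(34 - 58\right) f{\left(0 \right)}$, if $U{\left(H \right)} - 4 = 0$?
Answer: $-96$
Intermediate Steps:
$U{\left(H \right)} = 4$ ($U{\left(H \right)} = 4 + 0 = 4$)
$f{\left(N \right)} = 4$
$\left(34 - 58\right) f{\left(0 \right)} = \left(34 - 58\right) 4 = \left(-24\right) 4 = -96$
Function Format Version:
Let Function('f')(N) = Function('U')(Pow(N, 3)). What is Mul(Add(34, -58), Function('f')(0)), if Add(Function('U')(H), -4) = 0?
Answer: -96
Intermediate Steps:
Function('U')(H) = 4 (Function('U')(H) = Add(4, 0) = 4)
Function('f')(N) = 4
Mul(Add(34, -58), Function('f')(0)) = Mul(Add(34, -58), 4) = Mul(-24, 4) = -96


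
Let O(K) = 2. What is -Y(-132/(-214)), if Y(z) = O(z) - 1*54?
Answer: 52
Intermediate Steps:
Y(z) = -52 (Y(z) = 2 - 1*54 = 2 - 54 = -52)
-Y(-132/(-214)) = -1*(-52) = 52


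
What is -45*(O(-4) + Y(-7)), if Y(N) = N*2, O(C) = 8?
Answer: 270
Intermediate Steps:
Y(N) = 2*N
-45*(O(-4) + Y(-7)) = -45*(8 + 2*(-7)) = -45*(8 - 14) = -45*(-6) = 270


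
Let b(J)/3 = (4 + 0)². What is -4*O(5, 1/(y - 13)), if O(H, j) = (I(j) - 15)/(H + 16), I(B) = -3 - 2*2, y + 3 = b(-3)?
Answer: 88/21 ≈ 4.1905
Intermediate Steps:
b(J) = 48 (b(J) = 3*(4 + 0)² = 3*4² = 3*16 = 48)
y = 45 (y = -3 + 48 = 45)
I(B) = -7 (I(B) = -3 - 4 = -7)
O(H, j) = -22/(16 + H) (O(H, j) = (-7 - 15)/(H + 16) = -22/(16 + H))
-4*O(5, 1/(y - 13)) = -(-88)/(16 + 5) = -(-88)/21 = -4*(-22/21) = 88/21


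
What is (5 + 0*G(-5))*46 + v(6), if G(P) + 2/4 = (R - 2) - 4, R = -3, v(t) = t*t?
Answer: 266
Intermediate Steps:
v(t) = t²
G(P) = -19/2 (G(P) = -½ + ((-3 - 2) - 4) = -½ + (-5 - 4) = -½ - 9 = -19/2)
(5 + 0*G(-5))*46 + v(6) = (5 + 0*(-19/2))*46 + 6² = (5 + 0)*46 + 36 = 5*46 + 36 = 230 + 36 = 266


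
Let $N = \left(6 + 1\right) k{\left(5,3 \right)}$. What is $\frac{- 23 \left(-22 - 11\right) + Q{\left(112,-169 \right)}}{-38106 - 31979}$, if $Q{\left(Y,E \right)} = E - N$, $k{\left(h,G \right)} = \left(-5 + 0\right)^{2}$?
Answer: $- \frac{83}{14017} \approx -0.0059214$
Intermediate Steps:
$k{\left(h,G \right)} = 25$ ($k{\left(h,G \right)} = \left(-5\right)^{2} = 25$)
$N = 175$ ($N = \left(6 + 1\right) 25 = 7 \cdot 25 = 175$)
$Q{\left(Y,E \right)} = -175 + E$ ($Q{\left(Y,E \right)} = E - 175 = -175 + E$)
$\frac{- 23 \left(-22 - 11\right) + Q{\left(112,-169 \right)}}{-38106 - 31979} = \frac{- 23 \left(-22 - 11\right) - 344}{-38106 - 31979} = \frac{\left(-23\right) \left(-33\right) - 344}{-70085} = \left(759 - 344\right) \left(- \frac{1}{70085}\right) = 415 \left(- \frac{1}{70085}\right) = - \frac{83}{14017}$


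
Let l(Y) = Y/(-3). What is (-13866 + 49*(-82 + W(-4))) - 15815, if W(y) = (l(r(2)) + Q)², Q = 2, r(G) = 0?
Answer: -33503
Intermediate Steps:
l(Y) = -Y/3 (l(Y) = Y*(-⅓) = -Y/3)
W(y) = 4 (W(y) = (-⅓*0 + 2)² = (0 + 2)² = 2² = 4)
(-13866 + 49*(-82 + W(-4))) - 15815 = (-13866 + 49*(-82 + 4)) - 15815 = (-13866 + 49*(-78)) - 15815 = (-13866 - 3822) - 15815 = -17688 - 15815 = -33503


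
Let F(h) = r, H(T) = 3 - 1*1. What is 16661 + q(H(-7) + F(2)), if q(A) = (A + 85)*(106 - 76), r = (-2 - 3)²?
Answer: 20021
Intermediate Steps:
H(T) = 2 (H(T) = 3 - 1 = 2)
r = 25 (r = (-5)² = 25)
F(h) = 25
q(A) = 2550 + 30*A (q(A) = (85 + A)*30 = 2550 + 30*A)
16661 + q(H(-7) + F(2)) = 16661 + (2550 + 30*(2 + 25)) = 16661 + (2550 + 30*27) = 16661 + (2550 + 810) = 16661 + 3360 = 20021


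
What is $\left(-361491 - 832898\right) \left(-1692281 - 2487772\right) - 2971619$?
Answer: $4992606350998$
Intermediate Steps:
$\left(-361491 - 832898\right) \left(-1692281 - 2487772\right) - 2971619 = \left(-1194389\right) \left(-4180053\right) - 2971619 = 4992609322617 - 2971619 = 4992606350998$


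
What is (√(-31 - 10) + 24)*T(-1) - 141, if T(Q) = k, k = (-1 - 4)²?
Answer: 459 + 25*I*√41 ≈ 459.0 + 160.08*I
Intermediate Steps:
k = 25 (k = (-5)² = 25)
T(Q) = 25
(√(-31 - 10) + 24)*T(-1) - 141 = (√(-31 - 10) + 24)*25 - 141 = (√(-41) + 24)*25 - 141 = (I*√41 + 24)*25 - 141 = (24 + I*√41)*25 - 141 = (600 + 25*I*√41) - 141 = 459 + 25*I*√41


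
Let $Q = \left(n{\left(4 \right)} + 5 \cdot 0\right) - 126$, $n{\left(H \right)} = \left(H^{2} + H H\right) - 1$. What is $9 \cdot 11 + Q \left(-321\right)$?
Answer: $30594$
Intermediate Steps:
$n{\left(H \right)} = -1 + 2 H^{2}$ ($n{\left(H \right)} = \left(H^{2} + H^{2}\right) - 1 = 2 H^{2} - 1 = -1 + 2 H^{2}$)
$Q = -95$ ($Q = \left(\left(-1 + 2 \cdot 4^{2}\right) + 5 \cdot 0\right) - 126 = \left(\left(-1 + 2 \cdot 16\right) + 0\right) - 126 = \left(\left(-1 + 32\right) + 0\right) - 126 = \left(31 + 0\right) - 126 = 31 - 126 = -95$)
$9 \cdot 11 + Q \left(-321\right) = 9 \cdot 11 - -30495 = 99 + 30495 = 30594$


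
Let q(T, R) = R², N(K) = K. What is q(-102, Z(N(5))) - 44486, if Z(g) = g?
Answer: -44461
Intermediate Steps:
q(-102, Z(N(5))) - 44486 = 5² - 44486 = 25 - 44486 = -44461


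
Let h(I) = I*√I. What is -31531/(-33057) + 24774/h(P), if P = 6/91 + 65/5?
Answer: 31531/33057 + 2254434*√108199/1413721 ≈ 525.50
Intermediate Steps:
P = 1189/91 (P = 6*(1/91) + 65*(⅕) = 6/91 + 13 = 1189/91 ≈ 13.066)
h(I) = I^(3/2)
-31531/(-33057) + 24774/h(P) = -31531/(-33057) + 24774/((1189/91)^(3/2)) = -31531*(-1/33057) + 24774/((1189*√108199/8281)) = 31531/33057 + 24774*(91*√108199/1413721) = 31531/33057 + 2254434*√108199/1413721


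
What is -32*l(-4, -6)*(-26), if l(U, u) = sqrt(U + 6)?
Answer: 832*sqrt(2) ≈ 1176.6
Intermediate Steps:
l(U, u) = sqrt(6 + U)
-32*l(-4, -6)*(-26) = -32*sqrt(6 - 4)*(-26) = -32*sqrt(2)*(-26) = 832*sqrt(2)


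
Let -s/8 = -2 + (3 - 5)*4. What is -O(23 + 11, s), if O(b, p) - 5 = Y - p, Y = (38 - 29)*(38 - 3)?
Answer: -240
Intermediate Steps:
s = 80 (s = -8*(-2 + (3 - 5)*4) = -8*(-2 - 2*4) = -8*(-2 - 8) = -8*(-10) = 80)
Y = 315 (Y = 9*35 = 315)
O(b, p) = 320 - p (O(b, p) = 5 + (315 - p) = 320 - p)
-O(23 + 11, s) = -(320 - 1*80) = -(320 - 80) = -1*240 = -240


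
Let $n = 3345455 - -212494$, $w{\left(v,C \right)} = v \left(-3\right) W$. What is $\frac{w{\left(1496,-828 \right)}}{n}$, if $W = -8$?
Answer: $\frac{11968}{1185983} \approx 0.010091$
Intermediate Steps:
$w{\left(v,C \right)} = 24 v$ ($w{\left(v,C \right)} = v \left(-3\right) \left(-8\right) = - 3 v \left(-8\right) = 24 v$)
$n = 3557949$ ($n = 3345455 + 212494 = 3557949$)
$\frac{w{\left(1496,-828 \right)}}{n} = \frac{24 \cdot 1496}{3557949} = 35904 \cdot \frac{1}{3557949} = \frac{11968}{1185983}$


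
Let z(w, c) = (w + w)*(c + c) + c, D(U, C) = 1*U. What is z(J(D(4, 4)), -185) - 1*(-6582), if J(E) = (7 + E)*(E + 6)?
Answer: -75003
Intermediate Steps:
D(U, C) = U
J(E) = (6 + E)*(7 + E) (J(E) = (7 + E)*(6 + E) = (6 + E)*(7 + E))
z(w, c) = c + 4*c*w (z(w, c) = (2*w)*(2*c) + c = 4*c*w + c = c + 4*c*w)
z(J(D(4, 4)), -185) - 1*(-6582) = -185*(1 + 4*(42 + 4² + 13*4)) - 1*(-6582) = -185*(1 + 4*(42 + 16 + 52)) + 6582 = -185*(1 + 4*110) + 6582 = -185*(1 + 440) + 6582 = -185*441 + 6582 = -81585 + 6582 = -75003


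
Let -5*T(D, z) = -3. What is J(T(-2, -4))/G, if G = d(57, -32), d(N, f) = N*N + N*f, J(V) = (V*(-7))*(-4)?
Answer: 28/2375 ≈ 0.011789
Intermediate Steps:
T(D, z) = ⅗ (T(D, z) = -⅕*(-3) = ⅗)
J(V) = 28*V (J(V) = -7*V*(-4) = 28*V)
d(N, f) = N² + N*f
G = 1425 (G = 57*(57 - 32) = 57*25 = 1425)
J(T(-2, -4))/G = (28*(⅗))/1425 = (84/5)*(1/1425) = 28/2375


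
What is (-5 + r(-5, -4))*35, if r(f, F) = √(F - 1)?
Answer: -175 + 35*I*√5 ≈ -175.0 + 78.262*I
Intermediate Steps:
r(f, F) = √(-1 + F)
(-5 + r(-5, -4))*35 = (-5 + √(-1 - 4))*35 = (-5 + √(-5))*35 = (-5 + I*√5)*35 = -175 + 35*I*√5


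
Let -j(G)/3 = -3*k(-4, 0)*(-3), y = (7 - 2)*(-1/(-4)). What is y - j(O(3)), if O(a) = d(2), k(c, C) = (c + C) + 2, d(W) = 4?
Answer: -211/4 ≈ -52.750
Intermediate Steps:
k(c, C) = 2 + C + c (k(c, C) = (C + c) + 2 = 2 + C + c)
O(a) = 4
y = 5/4 (y = 5*(-1*(-¼)) = 5*(¼) = 5/4 ≈ 1.2500)
j(G) = 54 (j(G) = -3*(-3*(2 + 0 - 4))*(-3) = -3*(-3*(-2))*(-3) = -18*(-3) = -3*(-18) = 54)
y - j(O(3)) = 5/4 - 1*54 = 5/4 - 54 = -211/4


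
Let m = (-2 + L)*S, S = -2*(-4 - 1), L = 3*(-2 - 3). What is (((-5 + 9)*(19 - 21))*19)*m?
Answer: 25840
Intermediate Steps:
L = -15 (L = 3*(-5) = -15)
S = 10 (S = -2*(-5) = 10)
m = -170 (m = (-2 - 15)*10 = -17*10 = -170)
(((-5 + 9)*(19 - 21))*19)*m = (((-5 + 9)*(19 - 21))*19)*(-170) = ((4*(-2))*19)*(-170) = -8*19*(-170) = -152*(-170) = 25840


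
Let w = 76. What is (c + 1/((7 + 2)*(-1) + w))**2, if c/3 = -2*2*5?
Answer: 16152361/4489 ≈ 3598.2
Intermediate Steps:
c = -60 (c = 3*(-2*2*5) = 3*(-4*5) = 3*(-20) = -60)
(c + 1/((7 + 2)*(-1) + w))**2 = (-60 + 1/((7 + 2)*(-1) + 76))**2 = (-60 + 1/(9*(-1) + 76))**2 = (-60 + 1/(-9 + 76))**2 = (-60 + 1/67)**2 = (-4019/67)**2 = 16152361/4489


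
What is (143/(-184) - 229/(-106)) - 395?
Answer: -3838551/9752 ≈ -393.62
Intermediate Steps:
(143/(-184) - 229/(-106)) - 395 = (143*(-1/184) - 229*(-1/106)) - 395 = (-143/184 + 229/106) - 395 = 13489/9752 - 395 = -3838551/9752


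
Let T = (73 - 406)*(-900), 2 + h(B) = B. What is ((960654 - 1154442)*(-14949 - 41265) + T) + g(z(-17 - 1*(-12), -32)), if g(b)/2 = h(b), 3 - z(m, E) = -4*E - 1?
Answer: 10893898080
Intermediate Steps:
z(m, E) = 4 + 4*E (z(m, E) = 3 - (-4*E - 1) = 3 - (-1 - 4*E) = 3 + (1 + 4*E) = 4 + 4*E)
h(B) = -2 + B
T = 299700 (T = -333*(-900) = 299700)
g(b) = -4 + 2*b (g(b) = 2*(-2 + b) = -4 + 2*b)
((960654 - 1154442)*(-14949 - 41265) + T) + g(z(-17 - 1*(-12), -32)) = ((960654 - 1154442)*(-14949 - 41265) + 299700) + (-4 + 2*(4 + 4*(-32))) = (-193788*(-56214) + 299700) + (-4 + 2*(4 - 128)) = (10893598632 + 299700) + (-4 + 2*(-124)) = 10893898332 + (-4 - 248) = 10893898332 - 252 = 10893898080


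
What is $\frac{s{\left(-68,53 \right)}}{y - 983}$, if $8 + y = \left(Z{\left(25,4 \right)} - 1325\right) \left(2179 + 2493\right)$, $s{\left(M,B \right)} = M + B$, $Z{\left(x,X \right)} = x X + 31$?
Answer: $\frac{15}{5579359} \approx 2.6885 \cdot 10^{-6}$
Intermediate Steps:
$Z{\left(x,X \right)} = 31 + X x$ ($Z{\left(x,X \right)} = X x + 31 = 31 + X x$)
$s{\left(M,B \right)} = B + M$
$y = -5578376$ ($y = -8 + \left(\left(31 + 4 \cdot 25\right) - 1325\right) \left(2179 + 2493\right) = -8 + \left(\left(31 + 100\right) - 1325\right) 4672 = -8 + \left(131 - 1325\right) 4672 = -8 - 5578368 = -5578376$)
$\frac{s{\left(-68,53 \right)}}{y - 983} = \frac{53 - 68}{-5578376 - 983} = - \frac{15}{-5579359} = \left(-15\right) \left(- \frac{1}{5579359}\right) = \frac{15}{5579359}$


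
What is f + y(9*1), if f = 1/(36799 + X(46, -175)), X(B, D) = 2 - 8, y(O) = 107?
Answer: 3936852/36793 ≈ 107.00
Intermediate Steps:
X(B, D) = -6
f = 1/36793 (f = 1/(36799 - 6) = 1/36793 ≈ 2.7179e-5)
f + y(9*1) = 1/36793 + 107 = 3936852/36793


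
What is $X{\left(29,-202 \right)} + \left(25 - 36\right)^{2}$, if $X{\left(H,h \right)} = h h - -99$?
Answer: $41024$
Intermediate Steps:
$X{\left(H,h \right)} = 99 + h^{2}$ ($X{\left(H,h \right)} = h^{2} + 99 = 99 + h^{2}$)
$X{\left(29,-202 \right)} + \left(25 - 36\right)^{2} = \left(99 + \left(-202\right)^{2}\right) + \left(25 - 36\right)^{2} = \left(99 + 40804\right) + \left(-11\right)^{2} = 40903 + 121 = 41024$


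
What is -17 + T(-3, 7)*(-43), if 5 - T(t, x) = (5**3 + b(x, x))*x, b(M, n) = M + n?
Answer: 41607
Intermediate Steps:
T(t, x) = 5 - x*(125 + 2*x) (T(t, x) = 5 - (5**3 + (x + x))*x = 5 - (125 + 2*x)*x = 5 - x*(125 + 2*x))
-17 + T(-3, 7)*(-43) = -17 + (5 - 125*7 - 2*7**2)*(-43) = -17 + (5 - 875 - 2*49)*(-43) = -17 + (5 - 875 - 98)*(-43) = -17 - 968*(-43) = -17 + 41624 = 41607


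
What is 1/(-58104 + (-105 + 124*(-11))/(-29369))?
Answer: -29369/1706454907 ≈ -1.7211e-5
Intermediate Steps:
1/(-58104 + (-105 + 124*(-11))/(-29369)) = 1/(-58104 + (-105 - 1364)*(-1/29369)) = 1/(-58104 - 1469*(-1/29369)) = 1/(-58104 + 1469/29369) = 1/(-1706454907/29369) = -29369/1706454907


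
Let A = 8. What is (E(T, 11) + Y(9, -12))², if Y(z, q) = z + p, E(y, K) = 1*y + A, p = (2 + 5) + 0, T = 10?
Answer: 1156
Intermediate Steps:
p = 7 (p = 7 + 0 = 7)
E(y, K) = 8 + y (E(y, K) = 1*y + 8 = y + 8 = 8 + y)
Y(z, q) = 7 + z (Y(z, q) = z + 7 = 7 + z)
(E(T, 11) + Y(9, -12))² = ((8 + 10) + (7 + 9))² = (18 + 16)² = 34² = 1156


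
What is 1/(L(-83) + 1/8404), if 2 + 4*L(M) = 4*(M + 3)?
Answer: -8404/676521 ≈ -0.012422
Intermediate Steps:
L(M) = 5/2 + M (L(M) = -½ + (4*(M + 3))/4 = -½ + (4*(3 + M))/4 = -½ + (12 + 4*M)/4 = -½ + (3 + M) = 5/2 + M)
1/(L(-83) + 1/8404) = 1/((5/2 - 83) + 1/8404) = 1/(-161/2 + 1/8404) = 1/(-676521/8404) = -8404/676521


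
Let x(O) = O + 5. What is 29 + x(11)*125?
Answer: 2029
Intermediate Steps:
x(O) = 5 + O
29 + x(11)*125 = 29 + (5 + 11)*125 = 29 + 16*125 = 29 + 2000 = 2029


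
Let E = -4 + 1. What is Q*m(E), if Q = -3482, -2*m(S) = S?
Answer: -5223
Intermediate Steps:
E = -3
m(S) = -S/2
Q*m(E) = -(-1741)*(-3) = -3482*3/2 = -5223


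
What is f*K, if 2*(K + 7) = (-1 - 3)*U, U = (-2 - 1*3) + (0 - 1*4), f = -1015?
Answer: -11165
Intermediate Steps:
U = -9 (U = (-2 - 3) + (0 - 4) = -5 - 4 = -9)
K = 11 (K = -7 + ((-1 - 3)*(-9))/2 = -7 + (-4*(-9))/2 = -7 + (½)*36 = -7 + 18 = 11)
f*K = -1015*11 = -11165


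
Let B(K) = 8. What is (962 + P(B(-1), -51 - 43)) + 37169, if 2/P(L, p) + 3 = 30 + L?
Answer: 1334587/35 ≈ 38131.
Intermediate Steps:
P(L, p) = 2/(27 + L) (P(L, p) = 2/(-3 + (30 + L)) = 2/(27 + L))
(962 + P(B(-1), -51 - 43)) + 37169 = (962 + 2/(27 + 8)) + 37169 = (962 + 2/35) + 37169 = 33672/35 + 37169 = 1334587/35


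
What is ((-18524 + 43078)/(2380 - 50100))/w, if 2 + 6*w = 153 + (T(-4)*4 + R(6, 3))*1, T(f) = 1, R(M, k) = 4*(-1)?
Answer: -36831/1801430 ≈ -0.020445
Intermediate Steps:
R(M, k) = -4
w = 151/6 (w = -⅓ + (153 + (1*4 - 4)*1)/6 = -⅓ + (153 + (4 - 4)*1)/6 = -⅓ + (153 + 0*1)/6 = -⅓ + (153 + 0)/6 = -⅓ + (⅙)*153 = -⅓ + 51/2 = 151/6 ≈ 25.167)
((-18524 + 43078)/(2380 - 50100))/w = ((-18524 + 43078)/(2380 - 50100))/(151/6) = (24554/(-47720))*(6/151) = (24554*(-1/47720))*(6/151) = -12277/23860*6/151 = -36831/1801430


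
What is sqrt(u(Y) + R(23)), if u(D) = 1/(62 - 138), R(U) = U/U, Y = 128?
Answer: 5*sqrt(57)/38 ≈ 0.99340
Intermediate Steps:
R(U) = 1
u(D) = -1/76 (u(D) = 1/(-76) = -1/76)
sqrt(u(Y) + R(23)) = sqrt(-1/76 + 1) = sqrt(75/76) = 5*sqrt(57)/38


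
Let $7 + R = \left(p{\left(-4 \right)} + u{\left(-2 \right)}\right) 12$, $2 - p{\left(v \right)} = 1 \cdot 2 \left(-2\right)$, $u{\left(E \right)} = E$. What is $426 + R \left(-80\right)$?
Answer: $-2854$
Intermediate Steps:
$p{\left(v \right)} = 6$ ($p{\left(v \right)} = 2 - 1 \cdot 2 \left(-2\right) = 2 - 2 \left(-2\right) = 2 - -4 = 2 + 4 = 6$)
$R = 41$ ($R = -7 + \left(6 - 2\right) 12 = -7 + 4 \cdot 12 = -7 + 48 = 41$)
$426 + R \left(-80\right) = 426 + 41 \left(-80\right) = 426 - 3280 = -2854$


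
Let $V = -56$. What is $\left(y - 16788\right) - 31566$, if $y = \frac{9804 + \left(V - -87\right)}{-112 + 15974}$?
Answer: $- \frac{109568759}{2266} \approx -48353.0$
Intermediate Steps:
$y = \frac{1405}{2266}$ ($y = \frac{9804 - -31}{-112 + 15974} = \frac{9804 + \left(-56 + 87\right)}{15862} = \left(9804 + 31\right) \frac{1}{15862} = 9835 \cdot \frac{1}{15862} = \frac{1405}{2266} \approx 0.62004$)
$\left(y - 16788\right) - 31566 = \left(\frac{1405}{2266} - 16788\right) - 31566 = - \frac{38040203}{2266} - 31566 = - \frac{109568759}{2266}$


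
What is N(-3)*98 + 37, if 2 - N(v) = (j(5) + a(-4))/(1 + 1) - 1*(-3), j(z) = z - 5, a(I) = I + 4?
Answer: -61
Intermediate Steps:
a(I) = 4 + I
j(z) = -5 + z
N(v) = -1 (N(v) = 2 - (((-5 + 5) + (4 - 4))/(1 + 1) - 1*(-3)) = 2 - ((0 + 0)/2 + 3) = 2 - (0*(½) + 3) = 2 - (0 + 3) = 2 - 1*3 = 2 - 3 = -1)
N(-3)*98 + 37 = -1*98 + 37 = -98 + 37 = -61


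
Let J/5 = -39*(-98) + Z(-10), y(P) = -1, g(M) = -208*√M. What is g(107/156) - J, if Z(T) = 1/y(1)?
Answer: -19105 - 8*√4173/3 ≈ -19277.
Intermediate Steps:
Z(T) = -1 (Z(T) = 1/(-1) = -1)
J = 19105 (J = 5*(-39*(-98) - 1) = 5*(3822 - 1) = 5*3821 = 19105)
g(107/156) - J = -208*√4173/78 - 1*19105 = -208*√4173/78 - 19105 = -8*√4173/3 - 19105 = -19105 - 8*√4173/3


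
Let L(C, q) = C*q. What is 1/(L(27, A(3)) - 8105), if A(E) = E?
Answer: -1/8024 ≈ -0.00012463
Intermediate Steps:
1/(L(27, A(3)) - 8105) = 1/(27*3 - 8105) = 1/(81 - 8105) = 1/(-8024) = -1/8024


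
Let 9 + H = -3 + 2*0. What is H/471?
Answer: -4/157 ≈ -0.025478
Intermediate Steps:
H = -12 (H = -9 + (-3 + 2*0) = -9 + (-3 + 0) = -9 - 3 = -12)
H/471 = -12/471 = (1/471)*(-12) = -4/157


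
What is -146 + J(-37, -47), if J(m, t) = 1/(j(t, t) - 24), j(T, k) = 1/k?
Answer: -164881/1129 ≈ -146.04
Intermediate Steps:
J(m, t) = 1/(-24 + 1/t) (J(m, t) = 1/(1/t - 24) = 1/(-24 + 1/t))
-146 + J(-37, -47) = -146 - 1*(-47)/(-1 + 24*(-47)) = -146 - 1*(-47)/(-1 - 1128) = -146 - 1*(-47)/(-1129) = -146 - 1*(-47)*(-1/1129) = -146 - 47/1129 = -164881/1129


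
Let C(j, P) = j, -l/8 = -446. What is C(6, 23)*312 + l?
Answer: 5440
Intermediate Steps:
l = 3568 (l = -8*(-446) = 3568)
C(6, 23)*312 + l = 6*312 + 3568 = 1872 + 3568 = 5440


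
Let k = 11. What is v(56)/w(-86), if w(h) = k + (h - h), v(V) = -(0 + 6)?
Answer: -6/11 ≈ -0.54545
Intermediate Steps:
v(V) = -6 (v(V) = -1*6 = -6)
w(h) = 11 (w(h) = 11 + (h - h) = 11 + 0 = 11)
v(56)/w(-86) = -6/11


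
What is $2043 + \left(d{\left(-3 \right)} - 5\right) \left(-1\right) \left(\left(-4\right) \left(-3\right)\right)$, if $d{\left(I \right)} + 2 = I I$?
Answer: $2019$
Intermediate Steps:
$d{\left(I \right)} = -2 + I^{2}$ ($d{\left(I \right)} = -2 + I I = -2 + I^{2}$)
$2043 + \left(d{\left(-3 \right)} - 5\right) \left(-1\right) \left(\left(-4\right) \left(-3\right)\right) = 2043 + \left(\left(-2 + \left(-3\right)^{2}\right) - 5\right) \left(-1\right) \left(\left(-4\right) \left(-3\right)\right) = 2043 + \left(\left(-2 + 9\right) - 5\right) \left(-1\right) 12 = 2043 + \left(7 - 5\right) \left(-1\right) 12 = 2043 + 2 \left(-1\right) 12 = 2043 - 24 = 2019$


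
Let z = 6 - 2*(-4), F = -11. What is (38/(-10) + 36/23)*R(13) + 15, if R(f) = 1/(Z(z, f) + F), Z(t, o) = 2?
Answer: 15782/1035 ≈ 15.248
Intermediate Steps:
z = 14 (z = 6 + 8 = 14)
R(f) = -⅑ (R(f) = 1/(2 - 11) = 1/(-9) = -⅑)
(38/(-10) + 36/23)*R(13) + 15 = (38/(-10) + 36/23)*(-⅑) + 15 = (38*(-⅒) + 36*(1/23))*(-⅑) + 15 = (-19/5 + 36/23)*(-⅑) + 15 = -257/115*(-⅑) + 15 = 257/1035 + 15 = 15782/1035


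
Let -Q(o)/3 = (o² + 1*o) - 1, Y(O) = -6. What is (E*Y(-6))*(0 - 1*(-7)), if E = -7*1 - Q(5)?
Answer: -3360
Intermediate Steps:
Q(o) = 3 - 3*o - 3*o² (Q(o) = -3*((o² + 1*o) - 1) = -3*((o² + o) - 1) = -3*((o + o²) - 1) = -3*(-1 + o + o²) = 3 - 3*o - 3*o²)
E = 80 (E = -7*1 - (3 - 3*5 - 3*5²) = -7 - (3 - 15 - 3*25) = -7 - (3 - 15 - 75) = -7 - 1*(-87) = -7 + 87 = 80)
(E*Y(-6))*(0 - 1*(-7)) = (80*(-6))*(0 - 1*(-7)) = -480*(0 + 7) = -480*7 = -3360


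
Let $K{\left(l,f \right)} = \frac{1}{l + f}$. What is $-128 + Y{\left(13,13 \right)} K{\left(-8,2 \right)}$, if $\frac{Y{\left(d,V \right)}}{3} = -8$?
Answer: $-124$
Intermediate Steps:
$K{\left(l,f \right)} = \frac{1}{f + l}$
$Y{\left(d,V \right)} = -24$ ($Y{\left(d,V \right)} = 3 \left(-8\right) = -24$)
$-128 + Y{\left(13,13 \right)} K{\left(-8,2 \right)} = -128 - \frac{24}{2 - 8} = -128 - \frac{24}{-6} = -128 - -4 = -128 + 4 = -124$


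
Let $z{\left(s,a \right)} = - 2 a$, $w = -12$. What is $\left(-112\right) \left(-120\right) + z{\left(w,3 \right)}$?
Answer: $13434$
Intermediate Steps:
$\left(-112\right) \left(-120\right) + z{\left(w,3 \right)} = \left(-112\right) \left(-120\right) - 6 = 13440 - 6 = 13434$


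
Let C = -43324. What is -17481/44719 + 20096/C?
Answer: -414004967/484351489 ≈ -0.85476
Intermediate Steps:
-17481/44719 + 20096/C = -17481/44719 + 20096/(-43324) = -17481*1/44719 + 20096*(-1/43324) = -17481/44719 - 5024/10831 = -414004967/484351489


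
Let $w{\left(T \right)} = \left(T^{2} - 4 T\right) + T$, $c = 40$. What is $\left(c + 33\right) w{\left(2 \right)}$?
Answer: $-146$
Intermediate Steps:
$w{\left(T \right)} = T^{2} - 3 T$
$\left(c + 33\right) w{\left(2 \right)} = \left(40 + 33\right) 2 \left(-3 + 2\right) = 73 \cdot 2 \left(-1\right) = 73 \left(-2\right) = -146$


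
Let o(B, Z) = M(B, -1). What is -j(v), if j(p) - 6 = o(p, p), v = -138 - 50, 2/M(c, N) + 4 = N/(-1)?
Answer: -16/3 ≈ -5.3333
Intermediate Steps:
M(c, N) = 2/(-4 - N) (M(c, N) = 2/(-4 + N/(-1)) = 2/(-4 + N*(-1)) = 2/(-4 - N))
v = -188
o(B, Z) = -⅔ (o(B, Z) = -2/(4 - 1) = -2/3 = -2*⅓ = -⅔)
j(p) = 16/3 (j(p) = 6 - ⅔ = 16/3)
-j(v) = -1*16/3 = -16/3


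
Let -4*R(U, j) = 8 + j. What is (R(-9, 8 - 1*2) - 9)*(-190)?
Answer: 2375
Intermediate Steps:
R(U, j) = -2 - j/4 (R(U, j) = -(8 + j)/4 = -2 - j/4)
(R(-9, 8 - 1*2) - 9)*(-190) = ((-2 - (8 - 1*2)/4) - 9)*(-190) = ((-2 - (8 - 2)/4) - 9)*(-190) = ((-2 - 1/4*6) - 9)*(-190) = ((-2 - 3/2) - 9)*(-190) = (-7/2 - 9)*(-190) = -25/2*(-190) = 2375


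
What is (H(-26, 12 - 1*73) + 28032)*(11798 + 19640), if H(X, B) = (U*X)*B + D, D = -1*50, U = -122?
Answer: -5203303380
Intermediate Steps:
D = -50
H(X, B) = -50 - 122*B*X (H(X, B) = (-122*X)*B - 50 = -122*B*X - 50 = -50 - 122*B*X)
(H(-26, 12 - 1*73) + 28032)*(11798 + 19640) = ((-50 - 122*(12 - 1*73)*(-26)) + 28032)*(11798 + 19640) = ((-50 - 122*(12 - 73)*(-26)) + 28032)*31438 = ((-50 - 122*(-61)*(-26)) + 28032)*31438 = ((-50 - 193492) + 28032)*31438 = (-193542 + 28032)*31438 = -165510*31438 = -5203303380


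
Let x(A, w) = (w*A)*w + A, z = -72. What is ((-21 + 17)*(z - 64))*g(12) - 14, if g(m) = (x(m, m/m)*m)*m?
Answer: 1880050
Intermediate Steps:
x(A, w) = A + A*w**2 (x(A, w) = (A*w)*w + A = A*w**2 + A = A + A*w**2)
g(m) = 2*m**3 (g(m) = ((m*(1 + (m/m)**2))*m)*m = ((m*(1 + 1**2))*m)*m = ((m*(1 + 1))*m)*m = ((m*2)*m)*m = ((2*m)*m)*m = (2*m**2)*m = 2*m**3)
((-21 + 17)*(z - 64))*g(12) - 14 = ((-21 + 17)*(-72 - 64))*(2*12**3) - 14 = (-4*(-136))*(2*1728) - 14 = 544*3456 - 14 = 1880064 - 14 = 1880050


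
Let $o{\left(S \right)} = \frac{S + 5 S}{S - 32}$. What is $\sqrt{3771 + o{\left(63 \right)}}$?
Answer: $\frac{3 \sqrt{403961}}{31} \approx 61.508$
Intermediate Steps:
$o{\left(S \right)} = \frac{6 S}{-32 + S}$
$\sqrt{3771 + o{\left(63 \right)}} = \sqrt{3771 + 6 \cdot 63 \frac{1}{-32 + 63}} = \sqrt{3771 + 6 \cdot 63 \cdot \frac{1}{31}} = \sqrt{3771 + \frac{378}{31}} = \sqrt{\frac{117279}{31}} = \frac{3 \sqrt{403961}}{31}$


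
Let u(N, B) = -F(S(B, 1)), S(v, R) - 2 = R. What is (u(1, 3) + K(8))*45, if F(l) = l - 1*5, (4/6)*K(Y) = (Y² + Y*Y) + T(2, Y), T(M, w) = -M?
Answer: 8595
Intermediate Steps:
S(v, R) = 2 + R
K(Y) = -3 + 3*Y² (K(Y) = 3*((Y² + Y*Y) - 1*2)/2 = 3*((Y² + Y²) - 2)/2 = 3*(2*Y² - 2)/2 = 3*(-2 + 2*Y²)/2 = -3 + 3*Y²)
F(l) = -5 + l (F(l) = l - 5 = -5 + l)
u(N, B) = 2 (u(N, B) = -(-5 + (2 + 1)) = -(-5 + 3) = -1*(-2) = 2)
(u(1, 3) + K(8))*45 = (2 + (-3 + 3*8²))*45 = (2 + (-3 + 3*64))*45 = (2 + (-3 + 192))*45 = (2 + 189)*45 = 191*45 = 8595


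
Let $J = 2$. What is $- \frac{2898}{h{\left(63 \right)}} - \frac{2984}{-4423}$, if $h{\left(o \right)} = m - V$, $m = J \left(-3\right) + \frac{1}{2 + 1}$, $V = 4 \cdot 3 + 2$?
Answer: $\frac{38629618}{260957} \approx 148.03$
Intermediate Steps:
$V = 14$ ($V = 12 + 2 = 14$)
$m = - \frac{17}{3}$ ($m = 2 \left(-3\right) + \frac{1}{2 + 1} = -6 + \frac{1}{3} = - \frac{17}{3} \approx -5.6667$)
$h{\left(o \right)} = - \frac{59}{3}$ ($h{\left(o \right)} = - \frac{17}{3} - 14 = - \frac{59}{3}$)
$- \frac{2898}{h{\left(63 \right)}} - \frac{2984}{-4423} = - \frac{2898}{- \frac{59}{3}} - \frac{2984}{-4423} = \left(-2898\right) \left(- \frac{3}{59}\right) - - \frac{2984}{4423} = \frac{8694}{59} + \frac{2984}{4423} = \frac{38629618}{260957}$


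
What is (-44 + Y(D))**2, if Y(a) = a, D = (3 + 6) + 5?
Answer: 900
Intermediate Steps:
D = 14 (D = 9 + 5 = 14)
(-44 + Y(D))**2 = (-44 + 14)**2 = (-30)**2 = 900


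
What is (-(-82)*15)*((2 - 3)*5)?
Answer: -6150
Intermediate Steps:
(-(-82)*15)*((2 - 3)*5) = (-41*(-30))*(-1*5) = 1230*(-5) = -6150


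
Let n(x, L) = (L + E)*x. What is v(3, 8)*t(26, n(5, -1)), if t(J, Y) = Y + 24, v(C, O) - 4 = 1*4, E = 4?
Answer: 312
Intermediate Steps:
v(C, O) = 8 (v(C, O) = 4 + 1*4 = 4 + 4 = 8)
n(x, L) = x*(4 + L) (n(x, L) = (L + 4)*x = (4 + L)*x = x*(4 + L))
t(J, Y) = 24 + Y
v(3, 8)*t(26, n(5, -1)) = 8*(24 + 5*(4 - 1)) = 8*(24 + 5*3) = 8*(24 + 15) = 8*39 = 312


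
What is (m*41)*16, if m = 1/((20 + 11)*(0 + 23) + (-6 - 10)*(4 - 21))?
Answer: 656/985 ≈ 0.66599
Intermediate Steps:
m = 1/985 (m = 1/(31*23 - 16*(-17)) = 1/(713 + 272) = 1/985 ≈ 0.0010152)
(m*41)*16 = ((1/985)*41)*16 = (41/985)*16 = 656/985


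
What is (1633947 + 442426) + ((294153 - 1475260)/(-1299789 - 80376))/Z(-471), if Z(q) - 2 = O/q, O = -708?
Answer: 1576155723283549/759090750 ≈ 2.0764e+6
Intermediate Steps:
Z(q) = 2 - 708/q
(1633947 + 442426) + ((294153 - 1475260)/(-1299789 - 80376))/Z(-471) = (1633947 + 442426) + ((294153 - 1475260)/(-1299789 - 80376))/(2 - 708/(-471)) = 2076373 + (-1181107/(-1380165))/(2 - 708*(-1/471)) = 2076373 + (-1181107*(-1/1380165))/(2 + 236/157) = 2076373 + 1181107/(1380165*(550/157)) = 2076373 + (1181107/1380165)*(157/550) = 2076373 + 185433799/759090750 = 1576155723283549/759090750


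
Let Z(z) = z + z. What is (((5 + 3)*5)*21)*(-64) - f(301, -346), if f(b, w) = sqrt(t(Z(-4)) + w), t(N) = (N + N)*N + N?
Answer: -53760 - I*sqrt(226) ≈ -53760.0 - 15.033*I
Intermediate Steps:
Z(z) = 2*z
t(N) = N + 2*N**2 (t(N) = (2*N)*N + N = 2*N**2 + N = N + 2*N**2)
f(b, w) = sqrt(120 + w) (f(b, w) = sqrt((2*(-4))*(1 + 2*(2*(-4))) + w) = sqrt(-8*(1 + 2*(-8)) + w) = sqrt(-8*(1 - 16) + w) = sqrt(-8*(-15) + w) = sqrt(120 + w))
(((5 + 3)*5)*21)*(-64) - f(301, -346) = (((5 + 3)*5)*21)*(-64) - sqrt(120 - 346) = ((8*5)*21)*(-64) - sqrt(-226) = (40*21)*(-64) - I*sqrt(226) = 840*(-64) - I*sqrt(226) = -53760 - I*sqrt(226)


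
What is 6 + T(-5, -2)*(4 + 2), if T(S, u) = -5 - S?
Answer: 6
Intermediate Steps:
6 + T(-5, -2)*(4 + 2) = 6 + (-5 - 1*(-5))*(4 + 2) = 6 + (-5 + 5)*6 = 6 + 0*6 = 6 + 0 = 6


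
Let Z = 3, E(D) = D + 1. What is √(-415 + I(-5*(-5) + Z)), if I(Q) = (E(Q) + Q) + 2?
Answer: 2*I*√89 ≈ 18.868*I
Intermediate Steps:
E(D) = 1 + D
I(Q) = 3 + 2*Q (I(Q) = ((1 + Q) + Q) + 2 = (1 + 2*Q) + 2 = 3 + 2*Q)
√(-415 + I(-5*(-5) + Z)) = √(-415 + (3 + 2*(-5*(-5) + 3))) = √(-415 + (3 + 2*(25 + 3))) = √(-415 + (3 + 2*28)) = √(-415 + (3 + 56)) = √(-415 + 59) = √(-356) = 2*I*√89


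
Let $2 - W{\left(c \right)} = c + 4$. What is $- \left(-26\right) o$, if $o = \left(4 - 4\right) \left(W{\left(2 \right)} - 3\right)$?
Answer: $0$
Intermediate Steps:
$W{\left(c \right)} = -2 - c$ ($W{\left(c \right)} = 2 - \left(c + 4\right) = 2 - \left(4 + c\right) = -2 - c$)
$o = 0$ ($o = \left(4 - 4\right) \left(\left(-2 - 2\right) - 3\right) = 0 \left(\left(-2 - 2\right) - 3\right) = 0 \left(-4 - 3\right) = 0 \left(-7\right) = 0$)
$- \left(-26\right) o = - \left(-26\right) 0 = \left(-1\right) 0 = 0$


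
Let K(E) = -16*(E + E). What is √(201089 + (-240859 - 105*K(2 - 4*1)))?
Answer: I*√46490 ≈ 215.62*I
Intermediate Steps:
K(E) = -32*E
√(201089 + (-240859 - 105*K(2 - 4*1))) = √(201089 + (-240859 - 105*(-32*(2 - 4*1)))) = √(201089 + (-240859 - 105*(-32*(2 - 4)))) = √(201089 + (-240859 - 105*(-32*(-2)))) = √(201089 + (-240859 - 105*64)) = √(201089 + (-240859 - 1*6720)) = √(201089 + (-240859 - 6720)) = √(201089 - 247579) = √(-46490) = I*√46490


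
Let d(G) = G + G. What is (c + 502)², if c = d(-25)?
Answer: 204304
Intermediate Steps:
d(G) = 2*G
c = -50 (c = 2*(-25) = -50)
(c + 502)² = (-50 + 502)² = 452² = 204304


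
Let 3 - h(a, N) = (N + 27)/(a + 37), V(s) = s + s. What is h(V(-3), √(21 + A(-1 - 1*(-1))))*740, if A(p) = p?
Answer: 48840/31 - 740*√21/31 ≈ 1466.1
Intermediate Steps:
V(s) = 2*s
h(a, N) = 3 - (27 + N)/(37 + a) (h(a, N) = 3 - (N + 27)/(a + 37) = 3 - (27 + N)/(37 + a))
h(V(-3), √(21 + A(-1 - 1*(-1))))*740 = ((84 - √(21 + (-1 - 1*(-1))) + 3*(2*(-3)))/(37 + 2*(-3)))*740 = ((84 - √(21 + (-1 + 1)) + 3*(-6))/(37 - 6))*740 = ((84 - √(21 + 0) - 18)/31)*740 = ((84 - √21 - 18)/31)*740 = ((66 - √21)/31)*740 = (66/31 - √21/31)*740 = 48840/31 - 740*√21/31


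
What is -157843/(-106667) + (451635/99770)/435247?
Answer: 124623931589813/84217656032686 ≈ 1.4798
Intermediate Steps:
-157843/(-106667) + (451635/99770)/435247 = -157843*(-1/106667) + (451635*(1/99770))*(1/435247) = 157843/106667 + (90327/19954)*(1/435247) = 157843/106667 + 90327/8684918638 = 124623931589813/84217656032686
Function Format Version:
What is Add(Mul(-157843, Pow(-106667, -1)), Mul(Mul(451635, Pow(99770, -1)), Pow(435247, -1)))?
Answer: Rational(124623931589813, 84217656032686) ≈ 1.4798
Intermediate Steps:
Add(Mul(-157843, Pow(-106667, -1)), Mul(Mul(451635, Pow(99770, -1)), Pow(435247, -1))) = Add(Mul(-157843, Rational(-1, 106667)), Mul(Mul(451635, Rational(1, 99770)), Rational(1, 435247))) = Add(Rational(157843, 106667), Mul(Rational(90327, 19954), Rational(1, 435247))) = Add(Rational(157843, 106667), Rational(90327, 8684918638)) = Rational(124623931589813, 84217656032686)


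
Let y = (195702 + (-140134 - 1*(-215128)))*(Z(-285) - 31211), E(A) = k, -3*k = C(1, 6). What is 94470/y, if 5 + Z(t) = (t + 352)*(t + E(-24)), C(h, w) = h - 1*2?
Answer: -47235/6806470456 ≈ -6.9397e-6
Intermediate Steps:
C(h, w) = -2 + h (C(h, w) = h - 2 = -2 + h)
k = ⅓ (k = -(-2 + 1)/3 = -⅓*(-1) = ⅓ ≈ 0.33333)
E(A) = ⅓
Z(t) = -5 + (352 + t)*(⅓ + t) (Z(t) = -5 + (t + 352)*(t + ⅓) = -5 + (352 + t)*(⅓ + t))
y = -13612940912 (y = (195702 + (-140134 - 1*(-215128)))*((337/3 + (-285)² + (1057/3)*(-285)) - 31211) = (195702 + (-140134 + 215128))*((337/3 + 81225 - 100415) - 31211) = (195702 + 74994)*(-57233/3 - 31211) = 270696*(-150866/3) = -13612940912)
94470/y = 94470/(-13612940912) = 94470*(-1/13612940912) = -47235/6806470456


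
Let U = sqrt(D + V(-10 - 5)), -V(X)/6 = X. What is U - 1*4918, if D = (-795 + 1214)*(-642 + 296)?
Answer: -4918 + 2*I*sqrt(36221) ≈ -4918.0 + 380.64*I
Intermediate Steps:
V(X) = -6*X
D = -144974 (D = 419*(-346) = -144974)
U = 2*I*sqrt(36221) (U = sqrt(-144974 - 6*(-10 - 5)) = sqrt(-144974 - 6*(-15)) = sqrt(-144974 + 90) = sqrt(-144884) = 2*I*sqrt(36221) ≈ 380.64*I)
U - 1*4918 = 2*I*sqrt(36221) - 1*4918 = 2*I*sqrt(36221) - 4918 = -4918 + 2*I*sqrt(36221)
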